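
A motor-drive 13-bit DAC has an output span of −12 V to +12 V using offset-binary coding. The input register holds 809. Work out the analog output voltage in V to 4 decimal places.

LSB = 24 V / 2^13 = 2.930 mV.
V_out = (−12) + 809 × 0.00292969 V = -9.62988 V.

-9.6299 V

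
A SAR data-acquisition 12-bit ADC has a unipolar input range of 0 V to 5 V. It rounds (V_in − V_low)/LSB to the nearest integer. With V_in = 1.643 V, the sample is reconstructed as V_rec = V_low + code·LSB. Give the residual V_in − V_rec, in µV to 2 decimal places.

-66.41 µV

LSB = 5/2^12 = 1.221 mV.
Scaled input = 1345.9456 LSBs, so code = 1346.
V_rec = 0 + 1346·0.0012207 = 1.6430664 V.
V_in − V_rec = -6.64063e-05 V = -66.41 µV.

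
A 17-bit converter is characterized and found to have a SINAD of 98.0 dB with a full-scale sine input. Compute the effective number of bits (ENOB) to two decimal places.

ENOB = (SINAD − 1.76) / 6.02 = (98.0 − 1.76)/6.02 = 15.987.

15.99 bits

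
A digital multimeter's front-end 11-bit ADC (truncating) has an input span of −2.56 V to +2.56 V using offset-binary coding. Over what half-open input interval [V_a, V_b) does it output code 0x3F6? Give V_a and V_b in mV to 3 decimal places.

LSB = 5.12/2^11 = 2.500 mV.
Code 0x3F6 = 1014 decimal.
V_a = V_low + 1014·LSB = -0.025 V; V_b = V_low + 1015·LSB = -0.0225 V.

[-25.000 mV, -22.500 mV)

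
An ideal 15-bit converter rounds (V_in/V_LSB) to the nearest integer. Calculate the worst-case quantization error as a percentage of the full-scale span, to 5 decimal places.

Rounding → worst-case error = ½ LSB = V_FS/2^16, so 100/65536 = 0.00152588 % of full scale.

0.00153 %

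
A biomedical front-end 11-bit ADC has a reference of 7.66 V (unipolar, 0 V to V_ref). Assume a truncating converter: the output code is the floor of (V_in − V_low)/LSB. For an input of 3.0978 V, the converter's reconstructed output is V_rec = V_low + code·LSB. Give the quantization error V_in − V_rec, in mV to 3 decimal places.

Step size: 7.66 V ÷ 2^11 = 3.740 mV.
Scaled input = 828.2369 LSBs, so code = 828.
V_rec = 0 + 828·0.00374023 = 3.0969141 V.
V_in − V_rec = 0.000885938 V = 0.886 mV.

0.886 mV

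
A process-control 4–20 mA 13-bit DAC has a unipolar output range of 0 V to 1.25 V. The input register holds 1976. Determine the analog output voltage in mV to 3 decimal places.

301.514 mV

LSB = 1.25 V / 2^13 = 152.59 µV.
V_out = 0 + 1976 × 0.000152588 V = 0.301514 V.
= 301.514 mV.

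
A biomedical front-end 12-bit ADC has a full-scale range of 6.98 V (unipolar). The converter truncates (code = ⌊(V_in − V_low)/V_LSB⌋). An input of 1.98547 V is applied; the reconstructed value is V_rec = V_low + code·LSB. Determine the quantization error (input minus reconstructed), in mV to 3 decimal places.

One LSB is 6.98 V / 4096 = 1.704 mV.
Scaled input = 1165.1125 LSBs, so code = 1165.
Reconstructed: 1.9852783 V.
V_in − V_rec = 0.00019168 V = 0.192 mV.

0.192 mV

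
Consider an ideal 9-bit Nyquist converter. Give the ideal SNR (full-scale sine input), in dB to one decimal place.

55.9 dB

SNR ≈ 6.02·N + 1.76 dB = 6.02·9 + 1.76 = 55.94 dB.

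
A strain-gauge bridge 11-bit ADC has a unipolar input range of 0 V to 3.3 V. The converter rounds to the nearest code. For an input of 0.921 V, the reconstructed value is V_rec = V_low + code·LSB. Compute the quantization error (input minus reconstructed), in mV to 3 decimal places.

One LSB is 3.3 V / 2048 = 1.611 mV.
(0.921 − 0)/0.00161133 = 571.5782; round gives code 572.
Code 572 maps back to 0 + 572×0.00161133 V = 0.92167969 V.
Difference: -0.000679687 V → -0.680 mV.

-0.680 mV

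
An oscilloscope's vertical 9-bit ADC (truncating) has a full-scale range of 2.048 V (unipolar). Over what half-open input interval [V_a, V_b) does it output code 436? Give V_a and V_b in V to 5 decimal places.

LSB = 2.048/2^9 = 4.000 mV.
V_a = V_low + 436·LSB = 1.744 V; V_b = V_low + 437·LSB = 1.748 V.

[1.74400 V, 1.74800 V)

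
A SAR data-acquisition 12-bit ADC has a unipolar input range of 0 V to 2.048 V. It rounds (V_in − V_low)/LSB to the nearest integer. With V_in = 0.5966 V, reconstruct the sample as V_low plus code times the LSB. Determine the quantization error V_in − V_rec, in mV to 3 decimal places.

0.100 mV

LSB = 2.048/2^12 = 0.500 mV.
Scaled input = 1193.2000 LSBs, so code = 1193.
V_rec = 0 + 1193·0.0005 = 0.5965 V.
V_in − V_rec = 0.0001 V = 0.100 mV.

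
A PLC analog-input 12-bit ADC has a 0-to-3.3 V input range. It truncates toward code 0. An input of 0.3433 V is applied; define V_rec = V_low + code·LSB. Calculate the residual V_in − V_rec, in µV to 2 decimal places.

87.11 µV

Step size: 3.3 V ÷ 2^12 = 0.806 mV.
(0.3433 − 0)/0.000805664 = 426.1081; ⌊·⌋ gives code 426.
V_rec = 0 + 426·0.000805664 = 0.34321289 V.
V_in − V_rec = 8.71094e-05 V = 87.11 µV.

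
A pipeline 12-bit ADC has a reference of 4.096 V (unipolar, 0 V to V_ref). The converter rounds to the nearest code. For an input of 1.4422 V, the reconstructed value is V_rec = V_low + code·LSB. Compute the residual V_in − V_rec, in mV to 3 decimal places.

One LSB is 4.096 V / 4096 = 1.000 mV.
(V_in − V_low)/LSB = (1.4422 − 0)/0.001 = 1442.2000 → code 1442 (round).
V_rec = 0 + 1442·0.001 = 1.442 V.
Error = 1.4422 − 1.442 = 0.0002 V = 0.200 mV.

0.200 mV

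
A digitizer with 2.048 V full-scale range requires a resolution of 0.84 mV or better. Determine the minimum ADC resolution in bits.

12 bits

Number of steps required ≥ 2.048 V / 0.84 mV = 2438.10.
Need 2^N ≥ 2438.10; 2^11 = 2048, 2^12 = 4096.
Minimum N = 12.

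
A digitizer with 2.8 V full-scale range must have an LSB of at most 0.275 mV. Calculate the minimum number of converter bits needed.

14 bits

Number of steps required ≥ 2.8 V / 0.275 mV = 10181.82.
Need 2^N ≥ 10181.82; 2^13 = 8192, 2^14 = 16384.
Minimum N = 14.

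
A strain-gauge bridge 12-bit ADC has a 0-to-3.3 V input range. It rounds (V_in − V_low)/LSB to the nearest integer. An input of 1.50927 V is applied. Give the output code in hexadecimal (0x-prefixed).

code 0x751 (decimal 1873)

With 4096 levels over 3.3 V, one step is 0.806 mV.
Input sits at 1873.324 steps above V_low.
So the output code is 1873.
In hexadecimal (0x-prefixed): 0x751.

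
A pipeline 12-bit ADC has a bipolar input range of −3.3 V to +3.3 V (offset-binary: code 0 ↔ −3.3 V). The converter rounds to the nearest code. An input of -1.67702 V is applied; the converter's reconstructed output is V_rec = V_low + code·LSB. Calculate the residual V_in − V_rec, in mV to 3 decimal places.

LSB = 6.6/2^12 = 1.611 mV.
(-1.67702 − (−3.3))/0.00161133 = 1007.2312; round gives code 1007.
V_rec = (−3.3) + 1007·0.00161133 = -1.6773926 V.
Error = -1.67702 − (−1.6773926) = 0.000372578 V = 0.373 mV.

0.373 mV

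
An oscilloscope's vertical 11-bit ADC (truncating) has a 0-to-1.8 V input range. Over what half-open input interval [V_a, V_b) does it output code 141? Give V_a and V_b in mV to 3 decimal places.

[123.926 mV, 124.805 mV)

LSB = 1.8/2^11 = 0.879 mV.
V_a = V_low + 141·LSB = 0.123926 V; V_b = V_low + 142·LSB = 0.124805 V.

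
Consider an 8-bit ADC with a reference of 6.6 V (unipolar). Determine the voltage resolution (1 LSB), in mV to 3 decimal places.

Full-scale span = 6.6 V.
LSB = 6.6 / 2^8 = 6.6 / 256 = 0.0257812 V = 25.781 mV.

25.781 mV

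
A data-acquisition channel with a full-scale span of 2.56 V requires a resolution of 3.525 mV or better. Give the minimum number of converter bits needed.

10 bits

Number of steps required ≥ 2.56 V / 3.525 mV = 726.24.
Need 2^N ≥ 726.24; 2^9 = 512, 2^10 = 1024.
Minimum N = 10.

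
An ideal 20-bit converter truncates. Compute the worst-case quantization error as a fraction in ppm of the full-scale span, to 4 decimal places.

0.9537 ppm

Truncating → worst-case error = 1 LSB = V_FS/2^20, so 1e+06/1048576 = 0.953674 ppm of full scale.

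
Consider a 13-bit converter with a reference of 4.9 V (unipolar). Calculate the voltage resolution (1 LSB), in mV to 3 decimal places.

0.598 mV

Full-scale span = 4.9 V.
LSB = 4.9 / 2^13 = 4.9 / 8192 = 0.000598145 V = 0.598 mV.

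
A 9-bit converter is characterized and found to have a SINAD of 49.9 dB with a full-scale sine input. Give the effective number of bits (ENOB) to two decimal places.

ENOB = (SINAD − 1.76) / 6.02 = (49.9 − 1.76)/6.02 = 7.997.

8.00 bits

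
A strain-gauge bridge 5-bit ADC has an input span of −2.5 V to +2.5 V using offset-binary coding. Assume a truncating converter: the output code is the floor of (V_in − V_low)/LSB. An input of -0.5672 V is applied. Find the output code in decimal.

LSB = 5 V / 32 = 156.250 mV.
(-0.5672 − (−2.5)) / 0.15625 = 12.370 LSBs.
Floor → code 12.

code 12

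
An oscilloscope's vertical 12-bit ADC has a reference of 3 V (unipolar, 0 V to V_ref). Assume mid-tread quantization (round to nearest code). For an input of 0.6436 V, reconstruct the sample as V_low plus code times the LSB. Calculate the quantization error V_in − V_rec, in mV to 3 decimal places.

-0.199 mV

One LSB is 3 V / 4096 = 0.732 mV.
(V_in − V_low)/LSB = (0.6436 − 0)/0.000732422 = 878.7285 → code 879 (round).
Reconstructed: 0.64379883 V.
V_in − V_rec = -0.000198828 V = -0.199 mV.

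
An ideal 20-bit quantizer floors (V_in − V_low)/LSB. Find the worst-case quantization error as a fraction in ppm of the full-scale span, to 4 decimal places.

0.9537 ppm

Truncating → worst-case error = 1 LSB = V_FS/2^20, so 1e+06/1048576 = 0.953674 ppm of full scale.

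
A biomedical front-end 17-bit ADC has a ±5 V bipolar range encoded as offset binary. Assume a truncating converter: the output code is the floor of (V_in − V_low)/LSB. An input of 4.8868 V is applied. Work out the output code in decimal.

LSB = 10 V / 131072 = 76.29 µV.
(4.8868 − (−5)) / 7.62939e-05 = 129588.265 LSBs.
⌊·⌋(129588.265) = 129588.

code 129588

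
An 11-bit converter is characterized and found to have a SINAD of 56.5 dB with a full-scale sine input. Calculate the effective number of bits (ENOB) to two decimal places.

ENOB = (SINAD − 1.76) / 6.02 = (56.5 − 1.76)/6.02 = 9.093.

9.09 bits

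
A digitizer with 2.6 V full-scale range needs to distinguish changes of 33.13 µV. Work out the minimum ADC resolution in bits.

Number of steps required ≥ 2.6 V / 33.13 µV = 78478.72.
Need 2^N ≥ 78478.72; 2^16 = 65536, 2^17 = 131072.
Minimum N = 17.

17 bits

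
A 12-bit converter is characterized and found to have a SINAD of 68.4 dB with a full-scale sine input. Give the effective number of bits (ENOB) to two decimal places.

ENOB = (SINAD − 1.76) / 6.02 = (68.4 − 1.76)/6.02 = 11.070.

11.07 bits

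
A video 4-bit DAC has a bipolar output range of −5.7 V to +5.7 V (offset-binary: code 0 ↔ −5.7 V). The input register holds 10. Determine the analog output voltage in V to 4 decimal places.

1.4250 V

LSB = 11.4 V / 2^4 = 0.7125 V.
V_out = (−5.7) + 10 × 0.7125 V = 1.425 V.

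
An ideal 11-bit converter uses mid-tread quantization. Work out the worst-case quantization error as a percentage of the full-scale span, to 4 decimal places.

Rounding → worst-case error = ½ LSB = V_FS/2^12, so 100/4096 = 0.0244141 % of full scale.

0.0244 %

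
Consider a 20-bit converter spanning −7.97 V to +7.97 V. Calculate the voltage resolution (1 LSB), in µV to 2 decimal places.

15.20 µV

Full-scale span = 15.94 V.
LSB = 15.94 / 2^20 = 15.94 / 1048576 = 1.52016e-05 V = 15.20 µV.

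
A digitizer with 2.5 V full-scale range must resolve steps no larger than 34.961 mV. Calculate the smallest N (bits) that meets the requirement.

Number of steps required ≥ 2.5 V / 34.961 mV = 71.51.
Need 2^N ≥ 71.51; 2^6 = 64, 2^7 = 128.
Minimum N = 7.

7 bits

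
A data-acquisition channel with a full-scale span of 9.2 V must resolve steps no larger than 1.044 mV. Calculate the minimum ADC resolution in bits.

14 bits

Number of steps required ≥ 9.2 V / 1.044 mV = 8812.26.
Need 2^N ≥ 8812.26; 2^13 = 8192, 2^14 = 16384.
Minimum N = 14.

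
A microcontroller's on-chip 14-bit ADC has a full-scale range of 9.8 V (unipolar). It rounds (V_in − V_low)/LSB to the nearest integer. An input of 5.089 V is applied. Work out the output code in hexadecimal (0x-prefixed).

With 16384 levels over 9.8 V, one step is 0.598 mV.
(V_in − V_low)/LSB = (5.089 − 0) / 0.000598145 = 8507.977.
Round → code 8508.
In hexadecimal (0x-prefixed): 0x213C.

code 0x213C (decimal 8508)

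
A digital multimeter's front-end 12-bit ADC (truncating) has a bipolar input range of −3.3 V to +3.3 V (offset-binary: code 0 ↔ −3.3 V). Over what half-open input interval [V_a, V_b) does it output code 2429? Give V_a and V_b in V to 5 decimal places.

LSB = 6.6/2^12 = 1.611 mV.
V_a = V_low + 2429·LSB = 0.613916 V; V_b = V_low + 2430·LSB = 0.615527 V.

[0.61392 V, 0.61553 V)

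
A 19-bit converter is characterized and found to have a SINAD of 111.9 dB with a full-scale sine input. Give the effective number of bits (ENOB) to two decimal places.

ENOB = (SINAD − 1.76) / 6.02 = (111.9 − 1.76)/6.02 = 18.296.

18.30 bits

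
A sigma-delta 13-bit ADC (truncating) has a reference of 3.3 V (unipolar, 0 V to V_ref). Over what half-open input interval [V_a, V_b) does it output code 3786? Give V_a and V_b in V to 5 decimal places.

[1.52512 V, 1.52552 V)

LSB = 3.3/2^13 = 402.83 µV.
V_a = V_low + 3786·LSB = 1.52512 V; V_b = V_low + 3787·LSB = 1.52552 V.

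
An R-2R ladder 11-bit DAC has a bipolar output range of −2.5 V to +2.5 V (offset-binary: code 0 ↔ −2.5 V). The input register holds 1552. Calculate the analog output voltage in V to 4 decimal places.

1.2891 V

LSB = 5 V / 2^11 = 2.441 mV.
V_out = (−2.5) + 1552 × 0.00244141 V = 1.28906 V.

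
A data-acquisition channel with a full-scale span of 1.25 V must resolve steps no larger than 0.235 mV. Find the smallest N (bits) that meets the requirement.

Number of steps required ≥ 1.25 V / 0.235 mV = 5319.15.
Need 2^N ≥ 5319.15; 2^12 = 4096, 2^13 = 8192.
Minimum N = 13.

13 bits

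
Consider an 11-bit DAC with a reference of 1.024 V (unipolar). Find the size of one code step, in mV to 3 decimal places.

Full-scale span = 1.024 V.
LSB = 1.024 / 2^11 = 1.024 / 2048 = 0.0005 V = 0.500 mV.

0.500 mV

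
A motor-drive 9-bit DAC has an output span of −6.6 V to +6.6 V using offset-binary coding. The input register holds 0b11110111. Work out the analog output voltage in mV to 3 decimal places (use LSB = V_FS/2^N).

-232.031 mV

LSB = 13.2 V / 2^9 = 25.781 mV.
Code 0b11110111 = 247 decimal.
V_out = (−6.6) + 247 × 0.0257812 V = -0.232031 V.
= -232.031 mV.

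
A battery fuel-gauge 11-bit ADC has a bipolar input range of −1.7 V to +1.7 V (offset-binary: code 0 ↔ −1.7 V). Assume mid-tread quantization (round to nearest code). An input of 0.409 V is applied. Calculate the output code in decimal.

code 1270

With 2048 levels over 3.4 V, one step is 1.660 mV.
(0.409 − (−1.7)) / 0.00166016 = 1270.362 LSBs.
So the output code is 1270.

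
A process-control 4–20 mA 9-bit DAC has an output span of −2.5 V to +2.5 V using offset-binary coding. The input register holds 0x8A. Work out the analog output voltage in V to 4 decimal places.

-1.1523 V

LSB = 5 V / 2^9 = 9.766 mV.
Code 0x8A = 138 decimal.
V_out = (−2.5) + 138 × 0.00976562 V = -1.15234 V.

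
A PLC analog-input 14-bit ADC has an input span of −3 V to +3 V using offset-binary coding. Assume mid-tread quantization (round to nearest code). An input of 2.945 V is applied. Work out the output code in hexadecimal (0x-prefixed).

With 16384 levels over 6 V, one step is 366.21 µV.
(V_in − V_low)/LSB = (2.945 − (−3)) / 0.000366211 = 16233.813.
So the output code is 16234.
In hexadecimal (0x-prefixed): 0x3F6A.

code 0x3F6A (decimal 16234)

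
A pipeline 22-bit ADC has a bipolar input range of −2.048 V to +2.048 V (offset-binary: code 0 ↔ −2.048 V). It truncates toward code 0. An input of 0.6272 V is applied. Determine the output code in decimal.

code 2739404

LSB = 4.096 V / 4194304 = 0.98 µV.
(V_in − V_low)/LSB = (0.6272 − (−2.048)) / 9.76563e-07 = 2739404.800.
So the output code is 2739404.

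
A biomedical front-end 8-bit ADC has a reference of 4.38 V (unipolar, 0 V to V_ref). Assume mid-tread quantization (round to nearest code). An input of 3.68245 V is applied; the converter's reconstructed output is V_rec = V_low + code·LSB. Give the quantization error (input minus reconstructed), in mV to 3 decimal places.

One LSB is 4.38 V / 256 = 17.109 mV.
Scaled input = 215.2300 LSBs, so code = 215.
V_rec = 0 + 215·0.0171094 = 3.6785156 V.
Difference: 0.00393438 V → 3.934 mV.

3.934 mV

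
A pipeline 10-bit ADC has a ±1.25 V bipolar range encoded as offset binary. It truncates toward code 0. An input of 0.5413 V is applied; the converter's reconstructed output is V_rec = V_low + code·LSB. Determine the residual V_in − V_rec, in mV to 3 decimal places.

One LSB is 2.5 V / 1024 = 2.441 mV.
(0.5413 − (−1.25))/0.00244141 = 733.7165; ⌊·⌋ gives code 733.
V_rec = (−1.25) + 733·0.00244141 = 0.53955078 V.
V_in − V_rec = 0.00174922 V = 1.749 mV.

1.749 mV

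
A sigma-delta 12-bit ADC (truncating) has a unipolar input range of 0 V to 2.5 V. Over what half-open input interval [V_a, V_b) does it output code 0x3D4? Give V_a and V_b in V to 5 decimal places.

LSB = 2.5/2^12 = 0.610 mV.
Code 0x3D4 = 980 decimal.
V_a = V_low + 980·LSB = 0.598145 V; V_b = V_low + 981·LSB = 0.598755 V.

[0.59814 V, 0.59875 V)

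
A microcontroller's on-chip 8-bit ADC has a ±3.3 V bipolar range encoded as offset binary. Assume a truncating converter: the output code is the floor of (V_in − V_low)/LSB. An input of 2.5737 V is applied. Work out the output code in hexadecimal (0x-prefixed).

code 0xE3 (decimal 227)

Full-scale span = 6.6 V; LSB = 6.6/2^8 = 25.781 mV.
Input sits at 227.828 steps above V_low.
Floor → code 227.
In hexadecimal (0x-prefixed): 0xE3.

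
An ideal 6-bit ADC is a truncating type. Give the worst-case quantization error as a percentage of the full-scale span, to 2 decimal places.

Truncating → worst-case error = 1 LSB = V_FS/2^6, so 100/64 = 1.5625 % of full scale.

1.56 %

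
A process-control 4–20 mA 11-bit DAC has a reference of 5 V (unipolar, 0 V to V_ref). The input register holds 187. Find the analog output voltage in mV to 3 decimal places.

LSB = 5 V / 2^11 = 2.441 mV.
V_out = 0 + 187 × 0.00244141 V = 0.456543 V.
= 456.543 mV.

456.543 mV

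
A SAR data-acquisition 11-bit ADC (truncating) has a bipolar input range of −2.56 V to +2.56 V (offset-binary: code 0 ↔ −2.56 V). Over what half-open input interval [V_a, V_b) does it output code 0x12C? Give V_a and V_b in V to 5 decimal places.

[-1.81000 V, -1.80750 V)

LSB = 5.12/2^11 = 2.500 mV.
Code 0x12C = 300 decimal.
V_a = V_low + 300·LSB = -1.81 V; V_b = V_low + 301·LSB = -1.8075 V.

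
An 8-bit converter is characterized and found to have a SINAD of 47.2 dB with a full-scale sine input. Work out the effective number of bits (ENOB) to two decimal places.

7.55 bits

ENOB = (SINAD − 1.76) / 6.02 = (47.2 − 1.76)/6.02 = 7.548.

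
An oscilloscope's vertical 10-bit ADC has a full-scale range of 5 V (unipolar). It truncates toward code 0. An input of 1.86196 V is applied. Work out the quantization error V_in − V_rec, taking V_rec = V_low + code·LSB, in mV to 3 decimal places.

Step size: 5 V ÷ 2^10 = 4.883 mV.
(V_in − V_low)/LSB = (1.86196 − 0)/0.00488281 = 381.3294 → code 381 (floor).
V_rec = 0 + 381·0.00488281 = 1.8603516 V.
Difference: 0.00160844 V → 1.608 mV.

1.608 mV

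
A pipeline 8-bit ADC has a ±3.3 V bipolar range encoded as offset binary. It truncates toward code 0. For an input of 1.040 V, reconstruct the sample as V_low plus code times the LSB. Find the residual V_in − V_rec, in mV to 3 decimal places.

8.750 mV

LSB = 6.6/2^8 = 25.781 mV.
Scaled input = 168.3394 LSBs, so code = 168.
V_rec = (−3.3) + 168·0.0257812 = 1.03125 V.
V_in − V_rec = 0.00875 V = 8.750 mV.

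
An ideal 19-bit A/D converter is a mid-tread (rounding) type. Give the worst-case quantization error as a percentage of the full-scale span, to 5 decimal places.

Rounding → worst-case error = ½ LSB = V_FS/2^20, so 100/1048576 = 9.53674e-05 % of full scale.

0.00010 %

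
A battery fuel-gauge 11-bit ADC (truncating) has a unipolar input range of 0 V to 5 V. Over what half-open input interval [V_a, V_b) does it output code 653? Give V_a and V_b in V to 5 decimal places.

LSB = 5/2^11 = 2.441 mV.
V_a = V_low + 653·LSB = 1.59424 V; V_b = V_low + 654·LSB = 1.59668 V.

[1.59424 V, 1.59668 V)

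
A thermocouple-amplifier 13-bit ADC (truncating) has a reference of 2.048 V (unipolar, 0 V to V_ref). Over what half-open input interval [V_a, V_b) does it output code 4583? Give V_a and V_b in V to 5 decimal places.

[1.14575 V, 1.14600 V)

LSB = 2.048/2^13 = 250.00 µV.
V_a = V_low + 4583·LSB = 1.14575 V; V_b = V_low + 4584·LSB = 1.146 V.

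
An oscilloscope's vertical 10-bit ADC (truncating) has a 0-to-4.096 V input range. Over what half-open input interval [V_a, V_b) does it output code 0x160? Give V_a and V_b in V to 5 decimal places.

[1.40800 V, 1.41200 V)

LSB = 4.096/2^10 = 4.000 mV.
Code 0x160 = 352 decimal.
V_a = V_low + 352·LSB = 1.408 V; V_b = V_low + 353·LSB = 1.412 V.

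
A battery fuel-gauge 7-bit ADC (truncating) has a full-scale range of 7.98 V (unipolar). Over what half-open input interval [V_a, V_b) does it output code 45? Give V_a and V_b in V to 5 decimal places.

LSB = 7.98/2^7 = 62.344 mV.
V_a = V_low + 45·LSB = 2.80547 V; V_b = V_low + 46·LSB = 2.86781 V.

[2.80547 V, 2.86781 V)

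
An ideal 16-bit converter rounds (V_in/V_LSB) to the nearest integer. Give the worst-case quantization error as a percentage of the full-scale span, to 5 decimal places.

0.00076 %

Rounding → worst-case error = ½ LSB = V_FS/2^17, so 100/131072 = 0.000762939 % of full scale.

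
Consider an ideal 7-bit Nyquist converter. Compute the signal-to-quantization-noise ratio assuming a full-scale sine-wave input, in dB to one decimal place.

43.9 dB

SNR ≈ 6.02·N + 1.76 dB = 6.02·7 + 1.76 = 43.90 dB.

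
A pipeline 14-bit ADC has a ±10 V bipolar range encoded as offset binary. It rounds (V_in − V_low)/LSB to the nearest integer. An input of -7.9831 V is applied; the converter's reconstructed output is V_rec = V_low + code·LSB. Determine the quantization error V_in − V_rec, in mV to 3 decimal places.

One LSB is 20 V / 16384 = 1.221 mV.
(-7.9831 − (−10))/0.0012207 = 1652.2445; round gives code 1652.
Reconstructed: -7.9833984 V.
V_in − V_rec = 0.000298437 V = 0.298 mV.

0.298 mV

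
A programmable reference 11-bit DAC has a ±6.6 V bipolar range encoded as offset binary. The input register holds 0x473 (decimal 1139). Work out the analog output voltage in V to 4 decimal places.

LSB = 13.2 V / 2^11 = 6.445 mV.
Code 0x473 = 1139 decimal.
V_out = (−6.6) + 1139 × 0.00644531 V = 0.741211 V.

0.7412 V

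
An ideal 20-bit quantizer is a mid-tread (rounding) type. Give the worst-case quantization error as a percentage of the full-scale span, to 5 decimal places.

0.00005 %

Rounding → worst-case error = ½ LSB = V_FS/2^21, so 100/2097152 = 4.76837e-05 % of full scale.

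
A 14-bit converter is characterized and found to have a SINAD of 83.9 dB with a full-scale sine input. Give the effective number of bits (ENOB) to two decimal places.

ENOB = (SINAD − 1.76) / 6.02 = (83.9 − 1.76)/6.02 = 13.645.

13.64 bits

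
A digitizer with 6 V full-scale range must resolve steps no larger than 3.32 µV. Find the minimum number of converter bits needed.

Number of steps required ≥ 6 V / 3.32 µV = 1807228.92.
Need 2^N ≥ 1807228.92; 2^20 = 1048576, 2^21 = 2097152.
Minimum N = 21.

21 bits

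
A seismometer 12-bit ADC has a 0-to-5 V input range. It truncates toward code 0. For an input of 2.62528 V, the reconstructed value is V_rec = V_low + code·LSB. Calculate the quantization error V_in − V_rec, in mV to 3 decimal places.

0.768 mV

LSB = 5/2^12 = 1.221 mV.
(V_in − V_low)/LSB = (2.62528 − 0)/0.0012207 = 2150.6294 → code 2150 (floor).
V_rec = 0 + 2150·0.0012207 = 2.6245117 V.
Difference: 0.000768281 V → 0.768 mV.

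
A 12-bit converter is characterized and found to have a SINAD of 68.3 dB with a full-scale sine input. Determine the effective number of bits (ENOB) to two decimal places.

11.05 bits

ENOB = (SINAD − 1.76) / 6.02 = (68.3 − 1.76)/6.02 = 11.053.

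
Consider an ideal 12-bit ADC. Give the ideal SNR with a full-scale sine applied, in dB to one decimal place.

74.0 dB

SNR ≈ 6.02·N + 1.76 dB = 6.02·12 + 1.76 = 74.00 dB.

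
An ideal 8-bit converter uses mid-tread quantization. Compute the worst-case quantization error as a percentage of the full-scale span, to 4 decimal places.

Rounding → worst-case error = ½ LSB = V_FS/2^9, so 100/512 = 0.195312 % of full scale.

0.1953 %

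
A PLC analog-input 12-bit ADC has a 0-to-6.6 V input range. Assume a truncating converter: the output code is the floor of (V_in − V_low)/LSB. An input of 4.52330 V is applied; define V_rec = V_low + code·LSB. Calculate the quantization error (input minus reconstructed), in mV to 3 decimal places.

Step size: 6.6 V ÷ 2^12 = 1.611 mV.
Scaled input = 2807.1874 LSBs, so code = 2807.
V_rec = 0 + 2807·0.00161133 = 4.522998 V.
Difference: 0.000301953 V → 0.302 mV.

0.302 mV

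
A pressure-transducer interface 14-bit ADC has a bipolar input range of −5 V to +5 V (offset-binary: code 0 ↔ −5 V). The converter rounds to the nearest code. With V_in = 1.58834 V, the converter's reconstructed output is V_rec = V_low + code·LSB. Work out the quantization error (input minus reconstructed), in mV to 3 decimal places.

0.205 mV

Step size: 10 V ÷ 2^14 = 0.610 mV.
(V_in − V_low)/LSB = (1.58834 − (−5))/0.000610352 = 10794.3363 → code 10794 (round).
V_rec = (−5) + 10794·0.000610352 = 1.5881348 V.
Error = 1.58834 − 1.5881348 = 0.000205234 V = 0.205 mV.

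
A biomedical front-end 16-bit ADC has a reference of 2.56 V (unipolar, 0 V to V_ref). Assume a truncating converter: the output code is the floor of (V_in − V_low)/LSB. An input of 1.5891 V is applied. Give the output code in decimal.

With 65536 levels over 2.56 V, one step is 39.06 µV.
Input sits at 40680.960 steps above V_low.
⌊·⌋(40680.960) = 40680.

code 40680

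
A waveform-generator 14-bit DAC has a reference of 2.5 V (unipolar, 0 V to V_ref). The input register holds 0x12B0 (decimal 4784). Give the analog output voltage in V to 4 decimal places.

LSB = 2.5 V / 2^14 = 152.59 µV.
Code 0x12B0 = 4784 decimal.
V_out = 0 + 4784 × 0.000152588 V = 0.72998 V.

0.7300 V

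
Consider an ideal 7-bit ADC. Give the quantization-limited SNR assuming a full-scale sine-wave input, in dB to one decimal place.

43.9 dB

SNR ≈ 6.02·N + 1.76 dB = 6.02·7 + 1.76 = 43.90 dB.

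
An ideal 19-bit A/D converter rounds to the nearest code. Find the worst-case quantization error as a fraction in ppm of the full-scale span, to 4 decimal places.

Rounding → worst-case error = ½ LSB = V_FS/2^20, so 1e+06/1048576 = 0.953674 ppm of full scale.

0.9537 ppm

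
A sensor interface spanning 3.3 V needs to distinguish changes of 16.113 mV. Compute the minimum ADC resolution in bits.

8 bits

Number of steps required ≥ 3.3 V / 16.113 mV = 204.80.
Need 2^N ≥ 204.80; 2^7 = 128, 2^8 = 256.
Minimum N = 8.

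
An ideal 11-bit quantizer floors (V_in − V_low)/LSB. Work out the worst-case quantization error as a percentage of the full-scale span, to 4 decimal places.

0.0488 %

Truncating → worst-case error = 1 LSB = V_FS/2^11, so 100/2048 = 0.0488281 % of full scale.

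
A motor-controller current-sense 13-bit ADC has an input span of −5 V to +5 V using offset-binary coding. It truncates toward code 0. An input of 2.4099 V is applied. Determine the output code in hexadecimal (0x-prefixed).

With 8192 levels over 10 V, one step is 1.221 mV.
(V_in − V_low)/LSB = (2.4099 − (−5)) / 0.0012207 = 6070.190.
Floor → code 6070.
In hexadecimal (0x-prefixed): 0x17B6.

code 0x17B6 (decimal 6070)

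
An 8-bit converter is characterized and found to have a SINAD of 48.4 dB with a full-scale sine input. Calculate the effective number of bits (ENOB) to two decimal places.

7.75 bits

ENOB = (SINAD − 1.76) / 6.02 = (48.4 − 1.76)/6.02 = 7.748.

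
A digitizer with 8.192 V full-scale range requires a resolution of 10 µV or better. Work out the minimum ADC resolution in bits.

20 bits

Number of steps required ≥ 8.192 V / 10 µV = 819200.00.
Need 2^N ≥ 819200.00; 2^19 = 524288, 2^20 = 1048576.
Minimum N = 20.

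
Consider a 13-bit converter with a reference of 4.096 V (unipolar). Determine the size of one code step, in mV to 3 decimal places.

Full-scale span = 4.096 V.
LSB = 4.096 / 2^13 = 4.096 / 8192 = 0.0005 V = 0.500 mV.

0.500 mV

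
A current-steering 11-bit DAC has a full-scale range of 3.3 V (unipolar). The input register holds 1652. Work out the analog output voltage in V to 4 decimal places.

LSB = 3.3 V / 2^11 = 1.611 mV.
V_out = 0 + 1652 × 0.00161133 V = 2.66191 V.

2.6619 V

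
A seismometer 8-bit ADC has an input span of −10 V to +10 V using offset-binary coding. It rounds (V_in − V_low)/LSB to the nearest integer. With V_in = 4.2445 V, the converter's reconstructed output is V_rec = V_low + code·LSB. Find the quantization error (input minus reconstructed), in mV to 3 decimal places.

25.750 mV

LSB = 20/2^8 = 78.125 mV.
Scaled input = 182.3296 LSBs, so code = 182.
Reconstructed: 4.21875 V.
Error = 4.2445 − 4.21875 = 0.02575 V = 25.750 mV.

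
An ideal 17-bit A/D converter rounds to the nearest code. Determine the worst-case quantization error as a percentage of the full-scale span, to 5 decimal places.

0.00038 %

Rounding → worst-case error = ½ LSB = V_FS/2^18, so 100/262144 = 0.00038147 % of full scale.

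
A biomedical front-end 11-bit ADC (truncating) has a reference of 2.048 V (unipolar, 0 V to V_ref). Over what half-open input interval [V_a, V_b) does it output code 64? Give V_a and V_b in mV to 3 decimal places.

[64.000 mV, 65.000 mV)

LSB = 2.048/2^11 = 1.000 mV.
V_a = V_low + 64·LSB = 0.064 V; V_b = V_low + 65·LSB = 0.065 V.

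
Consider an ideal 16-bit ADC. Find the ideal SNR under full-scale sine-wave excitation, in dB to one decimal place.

SNR ≈ 6.02·N + 1.76 dB = 6.02·16 + 1.76 = 98.08 dB.

98.1 dB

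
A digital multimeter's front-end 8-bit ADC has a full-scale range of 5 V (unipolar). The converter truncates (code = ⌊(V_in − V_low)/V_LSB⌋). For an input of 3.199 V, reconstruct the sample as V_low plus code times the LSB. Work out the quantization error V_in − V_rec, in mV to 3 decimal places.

LSB = 5/2^8 = 19.531 mV.
(3.199 − 0)/0.0195312 = 163.7888; ⌊·⌋ gives code 163.
V_rec = 0 + 163·0.0195312 = 3.1835938 V.
Difference: 0.0154062 V → 15.406 mV.

15.406 mV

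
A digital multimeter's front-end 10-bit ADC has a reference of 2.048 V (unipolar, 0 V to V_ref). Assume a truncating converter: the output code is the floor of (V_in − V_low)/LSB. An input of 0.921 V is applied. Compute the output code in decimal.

LSB = 2.048 V / 1024 = 2.000 mV.
Input sits at 460.500 steps above V_low.
Floor → code 460.

code 460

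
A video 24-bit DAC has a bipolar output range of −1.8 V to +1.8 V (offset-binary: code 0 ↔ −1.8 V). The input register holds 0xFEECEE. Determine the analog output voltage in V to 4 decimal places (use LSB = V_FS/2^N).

1.7849 V

LSB = 3.6 V / 2^24 = 0.21 µV.
Code 0xFEECEE = 16706798 decimal.
V_out = (−1.8) + 16706798 × 2.14577e-07 V = 1.78489 V.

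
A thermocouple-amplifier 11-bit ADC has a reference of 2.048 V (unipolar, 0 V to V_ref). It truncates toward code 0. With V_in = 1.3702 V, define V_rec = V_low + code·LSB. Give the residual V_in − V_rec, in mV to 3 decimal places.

0.200 mV

LSB = 2.048/2^11 = 1.000 mV.
Scaled input = 1370.2000 LSBs, so code = 1370.
V_rec = 0 + 1370·0.001 = 1.37 V.
V_in − V_rec = 0.0002 V = 0.200 mV.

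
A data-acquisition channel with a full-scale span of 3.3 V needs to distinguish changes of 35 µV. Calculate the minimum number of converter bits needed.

17 bits

Number of steps required ≥ 3.3 V / 35 µV = 94285.71.
Need 2^N ≥ 94285.71; 2^16 = 65536, 2^17 = 131072.
Minimum N = 17.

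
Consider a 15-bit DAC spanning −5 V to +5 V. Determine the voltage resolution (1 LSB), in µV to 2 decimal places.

Full-scale span = 10 V.
LSB = 10 / 2^15 = 10 / 32768 = 0.000305176 V = 305.18 µV.

305.18 µV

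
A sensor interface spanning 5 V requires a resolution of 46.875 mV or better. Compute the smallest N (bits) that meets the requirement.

Number of steps required ≥ 5 V / 46.875 mV = 106.67.
Need 2^N ≥ 106.67; 2^6 = 64, 2^7 = 128.
Minimum N = 7.

7 bits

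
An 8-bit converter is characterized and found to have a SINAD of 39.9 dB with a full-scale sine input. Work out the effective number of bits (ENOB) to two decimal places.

6.34 bits

ENOB = (SINAD − 1.76) / 6.02 = (39.9 − 1.76)/6.02 = 6.336.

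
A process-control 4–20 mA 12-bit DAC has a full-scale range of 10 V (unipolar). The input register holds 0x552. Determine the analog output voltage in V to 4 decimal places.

LSB = 10 V / 2^12 = 2.441 mV.
Code 0x552 = 1362 decimal.
V_out = 0 + 1362 × 0.00244141 V = 3.3252 V.

3.3252 V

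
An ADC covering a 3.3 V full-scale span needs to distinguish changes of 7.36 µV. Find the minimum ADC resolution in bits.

Number of steps required ≥ 3.3 V / 7.36 µV = 448369.57.
Need 2^N ≥ 448369.57; 2^18 = 262144, 2^19 = 524288.
Minimum N = 19.

19 bits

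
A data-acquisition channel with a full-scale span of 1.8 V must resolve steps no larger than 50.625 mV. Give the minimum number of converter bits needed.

6 bits

Number of steps required ≥ 1.8 V / 50.625 mV = 35.56.
Need 2^N ≥ 35.56; 2^5 = 32, 2^6 = 64.
Minimum N = 6.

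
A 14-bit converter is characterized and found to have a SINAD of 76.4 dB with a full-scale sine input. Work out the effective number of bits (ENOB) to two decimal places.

ENOB = (SINAD − 1.76) / 6.02 = (76.4 − 1.76)/6.02 = 12.399.

12.40 bits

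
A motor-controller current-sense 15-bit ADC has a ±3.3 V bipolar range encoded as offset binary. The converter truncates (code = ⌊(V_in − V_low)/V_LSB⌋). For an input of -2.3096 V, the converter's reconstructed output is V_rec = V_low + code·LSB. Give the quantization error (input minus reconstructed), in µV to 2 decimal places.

Step size: 6.6 V ÷ 2^15 = 201.42 µV.
(V_in − V_low)/LSB = (-2.3096 − (−3.3))/0.000201416 = 4917.1859 → code 4917 (floor).
Code 4917 maps back to (−3.3) + 4917×0.000201416 V = -2.3096375 V.
V_in − V_rec = 3.74512e-05 V = 37.45 µV.

37.45 µV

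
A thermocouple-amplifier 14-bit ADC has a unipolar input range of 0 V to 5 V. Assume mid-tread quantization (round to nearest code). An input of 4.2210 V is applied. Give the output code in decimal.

With 16384 levels over 5 V, one step is 305.18 µV.
Input sits at 13831.373 steps above V_low.
So the output code is 13831.

code 13831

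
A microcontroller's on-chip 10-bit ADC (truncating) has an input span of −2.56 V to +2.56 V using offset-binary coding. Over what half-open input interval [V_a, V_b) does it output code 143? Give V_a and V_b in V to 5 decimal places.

LSB = 5.12/2^10 = 5.000 mV.
V_a = V_low + 143·LSB = -1.845 V; V_b = V_low + 144·LSB = -1.84 V.

[-1.84500 V, -1.84000 V)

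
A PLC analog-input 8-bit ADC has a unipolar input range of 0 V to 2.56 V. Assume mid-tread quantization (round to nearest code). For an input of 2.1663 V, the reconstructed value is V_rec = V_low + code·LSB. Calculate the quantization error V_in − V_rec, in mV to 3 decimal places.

LSB = 2.56/2^8 = 10.000 mV.
(2.1663 − 0)/0.01 = 216.6300; round gives code 217.
V_rec = 0 + 217·0.01 = 2.17 V.
V_in − V_rec = -0.0037 V = -3.700 mV.

-3.700 mV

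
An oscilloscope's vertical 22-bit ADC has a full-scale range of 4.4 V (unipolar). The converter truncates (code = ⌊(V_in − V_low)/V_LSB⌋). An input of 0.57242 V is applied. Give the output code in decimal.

code 545659

Full-scale span = 4.4 V; LSB = 4.4/2^22 = 1.05 µV.
Input sits at 545659.885 steps above V_low.
So the output code is 545659.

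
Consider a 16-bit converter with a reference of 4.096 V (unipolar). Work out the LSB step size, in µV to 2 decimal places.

62.50 µV

Full-scale span = 4.096 V.
LSB = 4.096 / 2^16 = 4.096 / 65536 = 6.25e-05 V = 62.50 µV.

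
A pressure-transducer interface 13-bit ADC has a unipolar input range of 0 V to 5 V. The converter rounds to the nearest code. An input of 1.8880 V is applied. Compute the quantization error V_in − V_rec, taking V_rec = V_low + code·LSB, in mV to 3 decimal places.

0.183 mV

LSB = 5/2^13 = 0.610 mV.
(V_in − V_low)/LSB = (1.8880 − 0)/0.000610352 = 3093.2992 → code 3093 (round).
Code 3093 maps back to 0 + 3093×0.000610352 V = 1.8878174 V.
Error = 1.8880 − 1.8878174 = 0.000182617 V = 0.183 mV.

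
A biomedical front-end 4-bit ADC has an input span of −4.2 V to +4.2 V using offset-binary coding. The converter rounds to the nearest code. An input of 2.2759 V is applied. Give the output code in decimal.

Full-scale span = 8.4 V; LSB = 8.4/2^4 = 0.5250 V.
Input sits at 12.335 steps above V_low.
round(12.335) = 12.

code 12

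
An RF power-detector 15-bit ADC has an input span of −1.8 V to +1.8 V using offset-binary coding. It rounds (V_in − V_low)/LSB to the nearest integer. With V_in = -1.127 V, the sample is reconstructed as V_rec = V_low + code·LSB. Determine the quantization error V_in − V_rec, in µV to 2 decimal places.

-22.46 µV

One LSB is 3.6 V / 32768 = 109.86 µV.
Scaled input = 6125.7956 LSBs, so code = 6126.
V_rec = (−1.8) + 6126·0.000109863 = -1.1269775 V.
V_in − V_rec = -2.24609e-05 V = -22.46 µV.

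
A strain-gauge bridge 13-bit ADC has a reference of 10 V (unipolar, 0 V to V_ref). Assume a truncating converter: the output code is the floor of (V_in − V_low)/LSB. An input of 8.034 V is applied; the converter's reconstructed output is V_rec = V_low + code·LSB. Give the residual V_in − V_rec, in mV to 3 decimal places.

LSB = 10/2^13 = 1.221 mV.
Scaled input = 6581.4528 LSBs, so code = 6581.
Code 6581 maps back to 0 + 6581×0.0012207 V = 8.0334473 V.
Difference: 0.000552734 V → 0.553 mV.

0.553 mV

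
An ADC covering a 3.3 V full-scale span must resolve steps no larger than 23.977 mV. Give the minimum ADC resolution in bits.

8 bits

Number of steps required ≥ 3.3 V / 23.977 mV = 137.63.
Need 2^N ≥ 137.63; 2^7 = 128, 2^8 = 256.
Minimum N = 8.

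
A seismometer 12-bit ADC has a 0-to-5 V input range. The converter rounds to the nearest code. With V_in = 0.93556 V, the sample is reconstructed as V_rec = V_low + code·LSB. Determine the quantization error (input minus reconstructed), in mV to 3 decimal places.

One LSB is 5 V / 4096 = 1.221 mV.
(0.93556 − 0)/0.0012207 = 766.4108; round gives code 766.
Code 766 maps back to 0 + 766×0.0012207 V = 0.93505859 V.
V_in − V_rec = 0.000501406 V = 0.501 mV.

0.501 mV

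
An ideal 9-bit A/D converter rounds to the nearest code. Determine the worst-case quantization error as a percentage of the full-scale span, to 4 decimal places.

Rounding → worst-case error = ½ LSB = V_FS/2^10, so 100/1024 = 0.0976562 % of full scale.

0.0977 %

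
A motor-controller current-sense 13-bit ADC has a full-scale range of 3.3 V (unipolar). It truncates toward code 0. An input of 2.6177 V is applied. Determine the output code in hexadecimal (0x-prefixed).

code 0x1962 (decimal 6498)

Full-scale span = 3.3 V; LSB = 3.3/2^13 = 402.83 µV.
Input sits at 6498.242 steps above V_low.
So the output code is 6498.
In hexadecimal (0x-prefixed): 0x1962.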